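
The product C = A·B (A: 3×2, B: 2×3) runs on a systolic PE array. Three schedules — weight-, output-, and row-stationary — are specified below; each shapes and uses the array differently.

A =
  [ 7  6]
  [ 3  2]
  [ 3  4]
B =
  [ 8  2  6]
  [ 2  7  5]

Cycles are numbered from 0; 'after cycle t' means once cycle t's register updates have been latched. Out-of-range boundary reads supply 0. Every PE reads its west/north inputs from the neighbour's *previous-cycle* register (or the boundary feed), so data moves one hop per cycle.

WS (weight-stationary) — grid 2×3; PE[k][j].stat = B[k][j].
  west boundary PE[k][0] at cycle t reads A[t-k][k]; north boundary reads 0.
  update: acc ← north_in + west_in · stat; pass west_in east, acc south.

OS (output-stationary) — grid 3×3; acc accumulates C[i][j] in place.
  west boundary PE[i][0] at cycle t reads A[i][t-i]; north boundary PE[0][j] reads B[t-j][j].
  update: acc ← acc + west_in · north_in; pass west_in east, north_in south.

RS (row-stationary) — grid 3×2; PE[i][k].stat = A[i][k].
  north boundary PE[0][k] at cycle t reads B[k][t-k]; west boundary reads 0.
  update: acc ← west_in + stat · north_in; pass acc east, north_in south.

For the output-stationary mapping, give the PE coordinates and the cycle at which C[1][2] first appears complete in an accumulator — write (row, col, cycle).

(row, col, cycle) = (1, 2, 4)

OS — PE[1][2] is where C[1][2] collects:
  [0] (1,2) acc=0 (h:0 v:0)
  [1] (1,2) acc=0 (h:0 v:0)
  [2] (1,2) acc=0 (h:0 v:0)
  [3] (1,2) acc=18 (h:3 v:6)
  [4] (1,2) acc=28 (h:2 v:5)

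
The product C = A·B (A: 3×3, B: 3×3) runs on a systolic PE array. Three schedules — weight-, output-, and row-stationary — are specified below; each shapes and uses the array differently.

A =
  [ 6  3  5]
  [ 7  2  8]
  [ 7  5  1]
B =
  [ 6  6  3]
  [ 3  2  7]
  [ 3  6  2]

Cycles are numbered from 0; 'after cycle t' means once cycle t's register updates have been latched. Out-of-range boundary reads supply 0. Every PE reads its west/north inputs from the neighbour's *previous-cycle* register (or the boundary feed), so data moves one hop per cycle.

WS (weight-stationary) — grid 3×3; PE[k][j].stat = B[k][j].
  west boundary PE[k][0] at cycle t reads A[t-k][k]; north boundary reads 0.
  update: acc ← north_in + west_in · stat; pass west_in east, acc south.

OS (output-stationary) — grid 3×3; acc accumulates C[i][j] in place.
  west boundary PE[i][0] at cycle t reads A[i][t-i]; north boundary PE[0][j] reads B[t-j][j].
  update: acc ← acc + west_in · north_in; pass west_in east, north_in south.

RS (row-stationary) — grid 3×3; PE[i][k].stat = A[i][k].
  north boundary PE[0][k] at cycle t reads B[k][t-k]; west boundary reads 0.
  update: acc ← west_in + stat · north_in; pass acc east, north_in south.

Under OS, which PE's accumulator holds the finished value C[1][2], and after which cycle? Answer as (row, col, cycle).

OS — PE[1][2] is where C[1][2] collects:
  @0  [1,2]  acc 0  |  →0  ↓0
  @1  [1,2]  acc 0  |  →0  ↓0
  @2  [1,2]  acc 0  |  →0  ↓0
  @3  [1,2]  acc 21  |  →7  ↓3
  @4  [1,2]  acc 35  |  →2  ↓7
  @5  [1,2]  acc 51  |  →8  ↓2

(row, col, cycle) = (1, 2, 5)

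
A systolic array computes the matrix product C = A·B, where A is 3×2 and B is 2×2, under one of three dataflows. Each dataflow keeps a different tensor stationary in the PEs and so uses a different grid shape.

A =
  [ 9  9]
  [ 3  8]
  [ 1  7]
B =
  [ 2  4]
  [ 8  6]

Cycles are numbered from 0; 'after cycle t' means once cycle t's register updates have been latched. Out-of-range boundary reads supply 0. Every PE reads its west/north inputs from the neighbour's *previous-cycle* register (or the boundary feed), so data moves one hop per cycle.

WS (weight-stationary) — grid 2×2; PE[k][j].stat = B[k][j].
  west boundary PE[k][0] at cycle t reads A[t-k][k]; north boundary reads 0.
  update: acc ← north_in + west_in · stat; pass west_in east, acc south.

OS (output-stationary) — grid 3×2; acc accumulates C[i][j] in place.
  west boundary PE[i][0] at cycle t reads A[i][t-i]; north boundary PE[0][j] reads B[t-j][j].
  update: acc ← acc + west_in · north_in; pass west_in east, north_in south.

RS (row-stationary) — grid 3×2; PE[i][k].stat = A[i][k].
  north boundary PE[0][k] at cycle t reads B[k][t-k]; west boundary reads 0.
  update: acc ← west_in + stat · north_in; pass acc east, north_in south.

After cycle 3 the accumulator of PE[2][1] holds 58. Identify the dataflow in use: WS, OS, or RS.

— WS: 2×2 array has no PE[2][1].
— OS: 3×2; PE[2][1] trace:
  t=0 PE[2][1]: acc=0 h=0 v=0
  t=1 PE[2][1]: acc=0 h=0 v=0
  t=2 PE[2][1]: acc=0 h=0 v=0
  t=3 PE[2][1]: acc=4 h=1 v=4
— RS: 3×2; PE[2][1] trace:
  t=0 PE[2][1]: acc=0 h=0 v=0
  t=1 PE[2][1]: acc=0 h=0 v=0
  t=2 PE[2][1]: acc=0 h=0 v=0
  t=3 PE[2][1]: acc=58 h=58 v=8

dataflow = RS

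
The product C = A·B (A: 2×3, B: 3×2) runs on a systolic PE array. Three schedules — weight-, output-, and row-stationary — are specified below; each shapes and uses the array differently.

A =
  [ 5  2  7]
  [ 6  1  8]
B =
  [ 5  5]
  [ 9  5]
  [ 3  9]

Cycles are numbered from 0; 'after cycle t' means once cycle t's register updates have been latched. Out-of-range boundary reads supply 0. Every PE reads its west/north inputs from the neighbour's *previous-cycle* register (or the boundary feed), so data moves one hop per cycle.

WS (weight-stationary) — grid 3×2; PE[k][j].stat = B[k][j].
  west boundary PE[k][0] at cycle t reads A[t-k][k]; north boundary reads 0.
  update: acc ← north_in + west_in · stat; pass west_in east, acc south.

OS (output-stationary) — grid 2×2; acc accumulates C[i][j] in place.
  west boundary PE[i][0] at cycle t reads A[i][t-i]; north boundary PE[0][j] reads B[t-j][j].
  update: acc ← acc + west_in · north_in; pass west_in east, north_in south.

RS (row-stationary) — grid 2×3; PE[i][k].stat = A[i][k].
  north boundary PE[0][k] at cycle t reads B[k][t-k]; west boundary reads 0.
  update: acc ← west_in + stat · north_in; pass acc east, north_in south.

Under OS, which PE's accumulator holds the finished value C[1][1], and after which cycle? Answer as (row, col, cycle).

Under OS, C[1][1] lands at PE[1][1]:
  step 0 · PE1,1: acc=0; fwd→0 fwd↓0
  step 1 · PE1,1: acc=0; fwd→0 fwd↓0
  step 2 · PE1,1: acc=30; fwd→6 fwd↓5
  step 3 · PE1,1: acc=35; fwd→1 fwd↓5
  step 4 · PE1,1: acc=107; fwd→8 fwd↓9

(row, col, cycle) = (1, 1, 4)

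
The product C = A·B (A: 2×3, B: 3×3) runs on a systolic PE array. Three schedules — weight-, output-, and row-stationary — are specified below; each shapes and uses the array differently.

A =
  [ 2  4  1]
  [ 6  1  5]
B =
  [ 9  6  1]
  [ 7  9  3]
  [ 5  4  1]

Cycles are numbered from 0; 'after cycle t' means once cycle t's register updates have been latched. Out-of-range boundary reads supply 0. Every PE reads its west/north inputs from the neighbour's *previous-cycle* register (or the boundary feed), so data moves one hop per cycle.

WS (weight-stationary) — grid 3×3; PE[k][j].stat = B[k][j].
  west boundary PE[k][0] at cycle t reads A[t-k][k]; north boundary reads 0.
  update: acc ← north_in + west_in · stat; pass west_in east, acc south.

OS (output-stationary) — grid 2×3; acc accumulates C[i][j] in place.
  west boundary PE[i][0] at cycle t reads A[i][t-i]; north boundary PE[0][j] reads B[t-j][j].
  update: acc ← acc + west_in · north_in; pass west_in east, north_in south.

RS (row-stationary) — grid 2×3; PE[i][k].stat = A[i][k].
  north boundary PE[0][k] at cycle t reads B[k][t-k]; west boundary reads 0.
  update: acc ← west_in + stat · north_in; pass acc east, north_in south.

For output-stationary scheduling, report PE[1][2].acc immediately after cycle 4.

OS 2×3: PE[1][2] cycle-by-cycle (with neighbour feeds):
  @0  [0,2]  acc 0  |  →0  ↓0
  @0  [1,1]  acc 0  |  →0  ↓0
  @0  [1,2]  acc 0  |  →0  ↓0
  @1  [0,2]  acc 0  |  →0  ↓0
  @1  [1,1]  acc 0  |  →0  ↓0
  @1  [1,2]  acc 0  |  →0  ↓0
  @2  [0,2]  acc 2  |  →2  ↓1
  @2  [1,1]  acc 36  |  →6  ↓6
  @2  [1,2]  acc 0  |  →0  ↓0
  @3  [0,2]  acc 14  |  →4  ↓3
  @3  [1,1]  acc 45  |  →1  ↓9
  @3  [1,2]  acc 6  |  →6  ↓1
  @4  [0,2]  acc 15  |  →1  ↓1
  @4  [1,1]  acc 65  |  →5  ↓4
  @4  [1,2]  acc 9  |  →1  ↓3

PE[1][2].acc = 9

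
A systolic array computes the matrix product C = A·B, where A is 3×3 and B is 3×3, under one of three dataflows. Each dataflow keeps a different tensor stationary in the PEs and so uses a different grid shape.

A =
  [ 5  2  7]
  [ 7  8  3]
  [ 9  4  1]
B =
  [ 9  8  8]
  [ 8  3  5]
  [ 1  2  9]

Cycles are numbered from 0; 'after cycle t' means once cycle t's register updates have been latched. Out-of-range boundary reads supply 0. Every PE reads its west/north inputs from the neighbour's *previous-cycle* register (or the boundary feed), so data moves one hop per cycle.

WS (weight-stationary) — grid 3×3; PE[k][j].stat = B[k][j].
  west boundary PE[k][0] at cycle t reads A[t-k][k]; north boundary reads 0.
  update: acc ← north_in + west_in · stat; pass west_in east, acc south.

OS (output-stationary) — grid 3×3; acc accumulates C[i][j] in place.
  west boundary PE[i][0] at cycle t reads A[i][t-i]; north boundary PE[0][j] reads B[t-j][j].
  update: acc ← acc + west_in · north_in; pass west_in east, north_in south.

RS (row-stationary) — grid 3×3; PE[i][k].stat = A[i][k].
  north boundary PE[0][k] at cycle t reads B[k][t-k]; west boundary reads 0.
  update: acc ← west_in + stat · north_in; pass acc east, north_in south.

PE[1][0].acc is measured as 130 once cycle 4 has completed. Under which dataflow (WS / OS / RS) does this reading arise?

dataflow = OS

WS [3×3] PE[1][0] across cycles:
  t=0 PE[1][0]: acc=0 h=0 v=0
  t=1 PE[1][0]: acc=61 h=2 v=61
  t=2 PE[1][0]: acc=127 h=8 v=127
  t=3 PE[1][0]: acc=113 h=4 v=113
  t=4 PE[1][0]: acc=0 h=0 v=0
OS [3×3] PE[1][0] across cycles:
  t=0 PE[1][0]: acc=0 h=0 v=0
  t=1 PE[1][0]: acc=63 h=7 v=9
  t=2 PE[1][0]: acc=127 h=8 v=8
  t=3 PE[1][0]: acc=130 h=3 v=1
  t=4 PE[1][0]: acc=130 h=0 v=0
RS [3×3] PE[1][0] across cycles:
  t=0 PE[1][0]: acc=0 h=0 v=0
  t=1 PE[1][0]: acc=63 h=63 v=9
  t=2 PE[1][0]: acc=56 h=56 v=8
  t=3 PE[1][0]: acc=56 h=56 v=8
  t=4 PE[1][0]: acc=0 h=0 v=0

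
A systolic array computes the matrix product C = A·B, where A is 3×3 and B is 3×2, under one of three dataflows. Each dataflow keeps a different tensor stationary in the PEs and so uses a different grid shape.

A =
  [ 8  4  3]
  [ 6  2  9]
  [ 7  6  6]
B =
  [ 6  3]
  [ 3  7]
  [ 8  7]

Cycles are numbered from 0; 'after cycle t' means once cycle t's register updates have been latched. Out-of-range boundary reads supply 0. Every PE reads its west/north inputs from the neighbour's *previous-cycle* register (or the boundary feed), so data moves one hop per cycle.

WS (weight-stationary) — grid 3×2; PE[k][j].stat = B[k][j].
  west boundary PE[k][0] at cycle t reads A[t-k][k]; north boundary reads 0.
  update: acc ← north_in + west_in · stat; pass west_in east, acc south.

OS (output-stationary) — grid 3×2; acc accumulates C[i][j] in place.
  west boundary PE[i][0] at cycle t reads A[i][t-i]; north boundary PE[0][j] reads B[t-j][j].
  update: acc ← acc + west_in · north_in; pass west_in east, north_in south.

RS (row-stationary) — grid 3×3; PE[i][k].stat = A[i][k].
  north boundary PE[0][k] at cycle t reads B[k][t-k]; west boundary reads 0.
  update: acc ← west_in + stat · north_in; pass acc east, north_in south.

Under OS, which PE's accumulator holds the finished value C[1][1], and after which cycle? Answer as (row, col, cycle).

OS — PE[1][1] is where C[1][1] collects:
  0: (1,1).acc=0  regs=<0,0>
  1: (1,1).acc=0  regs=<0,0>
  2: (1,1).acc=18  regs=<6,3>
  3: (1,1).acc=32  regs=<2,7>
  4: (1,1).acc=95  regs=<9,7>

(row, col, cycle) = (1, 1, 4)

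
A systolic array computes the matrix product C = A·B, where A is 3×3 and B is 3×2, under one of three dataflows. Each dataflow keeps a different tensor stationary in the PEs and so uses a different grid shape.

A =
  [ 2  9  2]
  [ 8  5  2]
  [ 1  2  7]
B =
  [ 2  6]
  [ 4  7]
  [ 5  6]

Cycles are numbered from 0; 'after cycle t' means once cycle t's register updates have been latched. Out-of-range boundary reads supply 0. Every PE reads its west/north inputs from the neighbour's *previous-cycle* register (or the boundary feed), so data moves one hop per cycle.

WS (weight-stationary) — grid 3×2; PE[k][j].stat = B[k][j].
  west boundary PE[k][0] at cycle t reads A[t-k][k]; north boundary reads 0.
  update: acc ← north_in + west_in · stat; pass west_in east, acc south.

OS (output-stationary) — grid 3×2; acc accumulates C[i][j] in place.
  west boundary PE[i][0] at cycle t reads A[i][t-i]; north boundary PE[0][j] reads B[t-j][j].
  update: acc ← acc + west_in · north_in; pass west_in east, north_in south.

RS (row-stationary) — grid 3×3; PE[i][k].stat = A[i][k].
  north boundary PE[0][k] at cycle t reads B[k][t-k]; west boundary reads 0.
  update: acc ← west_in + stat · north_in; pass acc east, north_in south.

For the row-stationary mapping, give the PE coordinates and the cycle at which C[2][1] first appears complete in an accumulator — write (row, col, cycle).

(row, col, cycle) = (2, 2, 5)

Under RS, C[2][1] lands at PE[2][2]:
  after 0 — PE[2][2] acc=0, pass-E 0, pass-S 0
  after 1 — PE[2][2] acc=0, pass-E 0, pass-S 0
  after 2 — PE[2][2] acc=0, pass-E 0, pass-S 0
  after 3 — PE[2][2] acc=0, pass-E 0, pass-S 0
  after 4 — PE[2][2] acc=45, pass-E 45, pass-S 5
  after 5 — PE[2][2] acc=62, pass-E 62, pass-S 6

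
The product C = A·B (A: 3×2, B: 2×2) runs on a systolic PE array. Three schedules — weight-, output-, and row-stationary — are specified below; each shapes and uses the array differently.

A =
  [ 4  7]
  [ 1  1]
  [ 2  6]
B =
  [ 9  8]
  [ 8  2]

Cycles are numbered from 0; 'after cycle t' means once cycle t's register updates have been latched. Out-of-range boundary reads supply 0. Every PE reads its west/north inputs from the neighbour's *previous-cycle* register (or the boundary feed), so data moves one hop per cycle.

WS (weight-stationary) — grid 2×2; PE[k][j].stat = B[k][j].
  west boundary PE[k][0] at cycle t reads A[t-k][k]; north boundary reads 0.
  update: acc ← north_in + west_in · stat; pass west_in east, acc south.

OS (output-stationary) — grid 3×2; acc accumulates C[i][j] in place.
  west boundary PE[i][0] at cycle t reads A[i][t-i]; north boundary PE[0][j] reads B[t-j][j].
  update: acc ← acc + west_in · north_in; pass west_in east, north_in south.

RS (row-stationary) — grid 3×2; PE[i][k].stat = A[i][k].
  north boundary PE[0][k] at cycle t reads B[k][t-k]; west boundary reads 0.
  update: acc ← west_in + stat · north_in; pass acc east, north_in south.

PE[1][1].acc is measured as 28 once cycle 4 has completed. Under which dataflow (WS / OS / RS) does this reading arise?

— WS: 2×2; PE[1][1] trace:
  c0 r1c1: 0 / 0 / 0
  c1 r1c1: 0 / 0 / 0
  c2 r1c1: 46 / 7 / 46
  c3 r1c1: 10 / 1 / 10
  c4 r1c1: 28 / 6 / 28
— OS: 3×2; PE[1][1] trace:
  c0 r1c1: 0 / 0 / 0
  c1 r1c1: 0 / 0 / 0
  c2 r1c1: 8 / 1 / 8
  c3 r1c1: 10 / 1 / 2
  c4 r1c1: 10 / 0 / 0
— RS: 3×2; PE[1][1] trace:
  c0 r1c1: 0 / 0 / 0
  c1 r1c1: 0 / 0 / 0
  c2 r1c1: 17 / 17 / 8
  c3 r1c1: 10 / 10 / 2
  c4 r1c1: 0 / 0 / 0

dataflow = WS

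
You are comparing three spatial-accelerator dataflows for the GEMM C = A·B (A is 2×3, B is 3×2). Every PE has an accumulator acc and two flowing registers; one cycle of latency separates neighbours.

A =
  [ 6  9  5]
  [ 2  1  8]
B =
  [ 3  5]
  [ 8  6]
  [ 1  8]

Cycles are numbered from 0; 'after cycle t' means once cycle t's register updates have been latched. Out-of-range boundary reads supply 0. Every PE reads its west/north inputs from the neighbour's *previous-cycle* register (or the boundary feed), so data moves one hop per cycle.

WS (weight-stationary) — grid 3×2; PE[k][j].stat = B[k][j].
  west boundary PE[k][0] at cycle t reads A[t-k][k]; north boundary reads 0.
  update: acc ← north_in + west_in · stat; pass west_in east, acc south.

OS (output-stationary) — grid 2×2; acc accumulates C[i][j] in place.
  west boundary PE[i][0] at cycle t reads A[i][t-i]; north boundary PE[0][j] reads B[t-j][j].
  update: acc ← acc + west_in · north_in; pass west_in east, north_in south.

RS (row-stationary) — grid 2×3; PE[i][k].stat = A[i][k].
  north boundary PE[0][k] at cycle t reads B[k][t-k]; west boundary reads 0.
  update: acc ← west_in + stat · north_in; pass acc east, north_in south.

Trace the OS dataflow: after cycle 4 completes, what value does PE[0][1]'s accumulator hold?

PE[0][1].acc = 124

OS (2×2). Following PE[0][1] plus its west/north inputs:
  [0] (0,0) acc=18 (h:6 v:3)
  [0] (0,1) acc=0 (h:0 v:0)
  [1] (0,0) acc=90 (h:9 v:8)
  [1] (0,1) acc=30 (h:6 v:5)
  [2] (0,0) acc=95 (h:5 v:1)
  [2] (0,1) acc=84 (h:9 v:6)
  [3] (0,0) acc=95 (h:0 v:0)
  [3] (0,1) acc=124 (h:5 v:8)
  [4] (0,0) acc=95 (h:0 v:0)
  [4] (0,1) acc=124 (h:0 v:0)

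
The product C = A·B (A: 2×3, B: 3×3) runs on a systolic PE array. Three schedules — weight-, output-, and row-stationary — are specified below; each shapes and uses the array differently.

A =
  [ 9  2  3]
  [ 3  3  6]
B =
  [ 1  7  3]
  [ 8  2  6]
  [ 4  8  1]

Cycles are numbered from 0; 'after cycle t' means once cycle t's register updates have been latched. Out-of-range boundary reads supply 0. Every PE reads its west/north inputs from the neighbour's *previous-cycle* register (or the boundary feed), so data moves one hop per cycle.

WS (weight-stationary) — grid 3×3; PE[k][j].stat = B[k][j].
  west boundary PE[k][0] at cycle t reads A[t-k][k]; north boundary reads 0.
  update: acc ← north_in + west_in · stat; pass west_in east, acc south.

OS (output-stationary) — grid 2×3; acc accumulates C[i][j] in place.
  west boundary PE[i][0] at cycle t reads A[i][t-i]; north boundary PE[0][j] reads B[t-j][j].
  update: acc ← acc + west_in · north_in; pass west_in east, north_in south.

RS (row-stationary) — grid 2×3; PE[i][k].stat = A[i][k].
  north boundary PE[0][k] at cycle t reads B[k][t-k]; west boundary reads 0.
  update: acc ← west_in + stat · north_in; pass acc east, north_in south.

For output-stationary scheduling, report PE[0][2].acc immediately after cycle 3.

OS on a 2×3 grid — tracing PE[0][2] and its feeders:
  t=0 PE[0][1]: acc=0 h=0 v=0
  t=0 PE[0][2]: acc=0 h=0 v=0
  t=1 PE[0][1]: acc=63 h=9 v=7
  t=1 PE[0][2]: acc=0 h=0 v=0
  t=2 PE[0][1]: acc=67 h=2 v=2
  t=2 PE[0][2]: acc=27 h=9 v=3
  t=3 PE[0][1]: acc=91 h=3 v=8
  t=3 PE[0][2]: acc=39 h=2 v=6

PE[0][2].acc = 39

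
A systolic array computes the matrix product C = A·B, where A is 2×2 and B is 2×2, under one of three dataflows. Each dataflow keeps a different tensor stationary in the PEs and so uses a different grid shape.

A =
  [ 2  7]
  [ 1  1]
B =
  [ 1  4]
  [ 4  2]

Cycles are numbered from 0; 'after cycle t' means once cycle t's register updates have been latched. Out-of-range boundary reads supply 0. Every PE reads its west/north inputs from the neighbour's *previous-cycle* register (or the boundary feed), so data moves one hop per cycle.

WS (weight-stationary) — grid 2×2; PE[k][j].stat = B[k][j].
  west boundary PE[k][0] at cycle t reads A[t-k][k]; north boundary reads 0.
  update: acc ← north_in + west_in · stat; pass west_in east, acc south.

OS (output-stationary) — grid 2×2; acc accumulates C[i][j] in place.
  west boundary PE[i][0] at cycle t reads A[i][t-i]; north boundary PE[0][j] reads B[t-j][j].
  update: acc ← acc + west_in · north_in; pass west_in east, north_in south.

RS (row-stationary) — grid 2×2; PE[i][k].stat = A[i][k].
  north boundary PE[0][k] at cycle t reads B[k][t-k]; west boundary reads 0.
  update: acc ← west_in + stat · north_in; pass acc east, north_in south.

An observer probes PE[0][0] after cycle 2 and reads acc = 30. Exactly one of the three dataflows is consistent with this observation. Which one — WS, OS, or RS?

Under WS (2×2), PE[0][0]:
  cycle 0: PE[0][0] → acc 2, east 2, south 2
  cycle 1: PE[0][0] → acc 1, east 1, south 1
  cycle 2: PE[0][0] → acc 0, east 0, south 0
Under OS (2×2), PE[0][0]:
  cycle 0: PE[0][0] → acc 2, east 2, south 1
  cycle 1: PE[0][0] → acc 30, east 7, south 4
  cycle 2: PE[0][0] → acc 30, east 0, south 0
Under RS (2×2), PE[0][0]:
  cycle 0: PE[0][0] → acc 2, east 2, south 1
  cycle 1: PE[0][0] → acc 8, east 8, south 4
  cycle 2: PE[0][0] → acc 0, east 0, south 0

dataflow = OS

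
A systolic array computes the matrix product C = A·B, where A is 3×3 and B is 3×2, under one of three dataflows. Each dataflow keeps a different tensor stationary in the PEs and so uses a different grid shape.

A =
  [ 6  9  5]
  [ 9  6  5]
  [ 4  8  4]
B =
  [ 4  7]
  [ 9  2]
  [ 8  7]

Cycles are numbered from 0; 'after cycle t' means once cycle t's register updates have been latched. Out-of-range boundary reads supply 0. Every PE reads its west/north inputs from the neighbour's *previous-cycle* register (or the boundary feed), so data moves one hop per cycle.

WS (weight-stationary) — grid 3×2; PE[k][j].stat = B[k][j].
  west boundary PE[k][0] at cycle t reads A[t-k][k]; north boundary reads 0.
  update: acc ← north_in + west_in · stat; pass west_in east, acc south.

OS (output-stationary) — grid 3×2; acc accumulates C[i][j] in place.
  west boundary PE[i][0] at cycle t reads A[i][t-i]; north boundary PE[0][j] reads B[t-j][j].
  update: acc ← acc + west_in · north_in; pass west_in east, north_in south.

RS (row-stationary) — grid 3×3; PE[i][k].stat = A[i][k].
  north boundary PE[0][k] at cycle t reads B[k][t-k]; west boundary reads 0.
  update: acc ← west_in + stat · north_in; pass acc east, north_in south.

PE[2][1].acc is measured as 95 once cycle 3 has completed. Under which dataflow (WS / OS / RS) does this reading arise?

— WS: 3×2; PE[2][1] trace:
  cycle 0: PE[2][1] → acc 0, east 0, south 0
  cycle 1: PE[2][1] → acc 0, east 0, south 0
  cycle 2: PE[2][1] → acc 0, east 0, south 0
  cycle 3: PE[2][1] → acc 95, east 5, south 95
— OS: 3×2; PE[2][1] trace:
  cycle 0: PE[2][1] → acc 0, east 0, south 0
  cycle 1: PE[2][1] → acc 0, east 0, south 0
  cycle 2: PE[2][1] → acc 0, east 0, south 0
  cycle 3: PE[2][1] → acc 28, east 4, south 7
— RS: 3×3; PE[2][1] trace:
  cycle 0: PE[2][1] → acc 0, east 0, south 0
  cycle 1: PE[2][1] → acc 0, east 0, south 0
  cycle 2: PE[2][1] → acc 0, east 0, south 0
  cycle 3: PE[2][1] → acc 88, east 88, south 9

dataflow = WS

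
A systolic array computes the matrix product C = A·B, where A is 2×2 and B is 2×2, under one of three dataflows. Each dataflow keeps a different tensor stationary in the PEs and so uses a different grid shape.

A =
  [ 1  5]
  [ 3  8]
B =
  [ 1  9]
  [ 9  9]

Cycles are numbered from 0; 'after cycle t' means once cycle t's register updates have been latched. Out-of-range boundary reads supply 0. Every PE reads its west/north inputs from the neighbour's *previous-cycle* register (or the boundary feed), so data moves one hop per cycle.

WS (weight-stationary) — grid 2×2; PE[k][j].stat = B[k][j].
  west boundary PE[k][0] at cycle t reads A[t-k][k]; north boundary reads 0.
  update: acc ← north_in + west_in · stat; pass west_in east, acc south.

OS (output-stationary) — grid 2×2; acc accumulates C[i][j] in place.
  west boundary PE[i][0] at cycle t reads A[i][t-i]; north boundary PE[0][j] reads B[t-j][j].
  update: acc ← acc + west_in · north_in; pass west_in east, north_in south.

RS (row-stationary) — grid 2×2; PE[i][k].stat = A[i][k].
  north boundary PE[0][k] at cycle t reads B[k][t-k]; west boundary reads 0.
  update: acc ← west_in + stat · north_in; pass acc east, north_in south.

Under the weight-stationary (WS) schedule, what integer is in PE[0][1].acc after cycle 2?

PE[0][1].acc = 27

WS (2×2). Following PE[0][1] plus its west/north inputs:
  cycle 0: PE[0][0] → acc 1, east 1, south 1
  cycle 0: PE[0][1] → acc 0, east 0, south 0
  cycle 1: PE[0][0] → acc 3, east 3, south 3
  cycle 1: PE[0][1] → acc 9, east 1, south 9
  cycle 2: PE[0][0] → acc 0, east 0, south 0
  cycle 2: PE[0][1] → acc 27, east 3, south 27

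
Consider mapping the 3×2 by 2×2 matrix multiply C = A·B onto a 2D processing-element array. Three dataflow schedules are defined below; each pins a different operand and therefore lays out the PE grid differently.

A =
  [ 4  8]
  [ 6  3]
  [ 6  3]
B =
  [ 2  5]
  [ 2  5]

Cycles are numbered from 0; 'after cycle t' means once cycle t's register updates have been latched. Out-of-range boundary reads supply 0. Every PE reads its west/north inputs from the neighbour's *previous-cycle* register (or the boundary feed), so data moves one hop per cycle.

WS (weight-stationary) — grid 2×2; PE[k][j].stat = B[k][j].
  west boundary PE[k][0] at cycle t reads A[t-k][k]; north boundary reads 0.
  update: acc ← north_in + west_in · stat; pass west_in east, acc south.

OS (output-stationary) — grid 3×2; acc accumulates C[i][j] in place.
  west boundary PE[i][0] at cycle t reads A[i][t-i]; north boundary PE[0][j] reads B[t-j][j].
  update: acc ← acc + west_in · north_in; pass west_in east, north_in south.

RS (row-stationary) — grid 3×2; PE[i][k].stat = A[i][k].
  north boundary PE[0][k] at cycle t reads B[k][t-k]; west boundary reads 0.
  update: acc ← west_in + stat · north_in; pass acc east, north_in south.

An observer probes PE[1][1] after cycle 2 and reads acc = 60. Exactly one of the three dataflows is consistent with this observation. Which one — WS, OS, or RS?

dataflow = WS

WS (2×2 grid), PE[1][1]:
  @0  [1,1]  acc 0  |  →0  ↓0
  @1  [1,1]  acc 0  |  →0  ↓0
  @2  [1,1]  acc 60  |  →8  ↓60
OS (3×2 grid), PE[1][1]:
  @0  [1,1]  acc 0  |  →0  ↓0
  @1  [1,1]  acc 0  |  →0  ↓0
  @2  [1,1]  acc 30  |  →6  ↓5
RS (3×2 grid), PE[1][1]:
  @0  [1,1]  acc 0  |  →0  ↓0
  @1  [1,1]  acc 0  |  →0  ↓0
  @2  [1,1]  acc 18  |  →18  ↓2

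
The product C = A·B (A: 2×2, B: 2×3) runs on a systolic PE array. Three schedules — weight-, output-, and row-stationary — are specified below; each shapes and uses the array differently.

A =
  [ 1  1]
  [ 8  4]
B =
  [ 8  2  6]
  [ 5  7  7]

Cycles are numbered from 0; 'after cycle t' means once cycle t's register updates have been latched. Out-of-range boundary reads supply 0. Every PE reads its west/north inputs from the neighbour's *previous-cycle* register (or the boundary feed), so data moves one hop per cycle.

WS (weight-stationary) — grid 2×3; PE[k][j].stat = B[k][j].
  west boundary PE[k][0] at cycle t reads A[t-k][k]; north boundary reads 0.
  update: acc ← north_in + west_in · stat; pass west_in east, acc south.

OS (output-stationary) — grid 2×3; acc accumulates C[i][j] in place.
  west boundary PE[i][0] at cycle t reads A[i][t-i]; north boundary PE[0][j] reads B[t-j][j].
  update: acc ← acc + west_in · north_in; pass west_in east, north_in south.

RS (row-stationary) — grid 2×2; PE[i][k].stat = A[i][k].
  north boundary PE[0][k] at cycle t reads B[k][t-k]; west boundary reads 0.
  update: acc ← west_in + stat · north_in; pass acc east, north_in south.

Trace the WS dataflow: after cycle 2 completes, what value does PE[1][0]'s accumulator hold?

WS on a 2×3 grid — tracing PE[1][0] and its feeders:
  @0  [0,0]  acc 8  |  →1  ↓8
  @0  [1,0]  acc 0  |  →0  ↓0
  @1  [0,0]  acc 64  |  →8  ↓64
  @1  [1,0]  acc 13  |  →1  ↓13
  @2  [0,0]  acc 0  |  →0  ↓0
  @2  [1,0]  acc 84  |  →4  ↓84

PE[1][0].acc = 84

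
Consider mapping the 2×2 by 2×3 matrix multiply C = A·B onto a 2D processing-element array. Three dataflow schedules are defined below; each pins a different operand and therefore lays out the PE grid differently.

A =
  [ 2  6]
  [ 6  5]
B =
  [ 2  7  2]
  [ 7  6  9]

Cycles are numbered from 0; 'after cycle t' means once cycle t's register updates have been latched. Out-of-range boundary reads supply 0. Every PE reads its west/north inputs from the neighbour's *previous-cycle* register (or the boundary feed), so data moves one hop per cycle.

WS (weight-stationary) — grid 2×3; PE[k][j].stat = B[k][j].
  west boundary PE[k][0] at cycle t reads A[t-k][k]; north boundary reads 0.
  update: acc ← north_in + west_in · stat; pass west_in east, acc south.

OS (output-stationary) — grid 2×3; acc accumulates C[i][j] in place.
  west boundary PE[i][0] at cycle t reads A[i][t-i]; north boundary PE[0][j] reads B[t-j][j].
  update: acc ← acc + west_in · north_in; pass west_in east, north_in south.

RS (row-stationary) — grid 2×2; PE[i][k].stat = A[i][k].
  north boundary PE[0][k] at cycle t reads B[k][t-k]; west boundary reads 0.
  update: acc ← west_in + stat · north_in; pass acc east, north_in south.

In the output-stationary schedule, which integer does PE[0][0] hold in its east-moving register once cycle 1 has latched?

OS (2×3). Following PE[0][0] plus its west/north inputs:
  t=0 PE[0][0]: acc=4 h=2 v=2
  t=1 PE[0][0]: acc=46 h=6 v=7

register = 6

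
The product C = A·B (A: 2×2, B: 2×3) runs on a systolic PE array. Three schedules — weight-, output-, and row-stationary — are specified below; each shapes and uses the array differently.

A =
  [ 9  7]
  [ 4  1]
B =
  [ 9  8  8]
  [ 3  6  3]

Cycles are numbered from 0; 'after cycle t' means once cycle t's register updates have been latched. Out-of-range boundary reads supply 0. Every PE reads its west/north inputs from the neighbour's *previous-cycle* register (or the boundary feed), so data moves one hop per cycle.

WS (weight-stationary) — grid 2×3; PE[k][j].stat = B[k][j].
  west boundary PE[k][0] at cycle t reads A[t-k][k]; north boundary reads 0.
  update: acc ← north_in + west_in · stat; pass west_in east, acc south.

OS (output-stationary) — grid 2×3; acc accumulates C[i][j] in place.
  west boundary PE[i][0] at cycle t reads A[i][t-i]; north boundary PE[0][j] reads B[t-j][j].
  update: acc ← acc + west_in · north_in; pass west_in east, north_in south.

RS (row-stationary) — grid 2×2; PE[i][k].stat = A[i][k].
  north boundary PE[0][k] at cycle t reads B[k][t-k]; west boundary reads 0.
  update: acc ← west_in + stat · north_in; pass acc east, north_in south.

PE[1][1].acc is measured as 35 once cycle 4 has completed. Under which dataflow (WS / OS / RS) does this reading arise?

dataflow = RS

Under WS (2×3), PE[1][1]:
  step 0 · PE1,1: acc=0; fwd→0 fwd↓0
  step 1 · PE1,1: acc=0; fwd→0 fwd↓0
  step 2 · PE1,1: acc=114; fwd→7 fwd↓114
  step 3 · PE1,1: acc=38; fwd→1 fwd↓38
  step 4 · PE1,1: acc=0; fwd→0 fwd↓0
Under OS (2×3), PE[1][1]:
  step 0 · PE1,1: acc=0; fwd→0 fwd↓0
  step 1 · PE1,1: acc=0; fwd→0 fwd↓0
  step 2 · PE1,1: acc=32; fwd→4 fwd↓8
  step 3 · PE1,1: acc=38; fwd→1 fwd↓6
  step 4 · PE1,1: acc=38; fwd→0 fwd↓0
Under RS (2×2), PE[1][1]:
  step 0 · PE1,1: acc=0; fwd→0 fwd↓0
  step 1 · PE1,1: acc=0; fwd→0 fwd↓0
  step 2 · PE1,1: acc=39; fwd→39 fwd↓3
  step 3 · PE1,1: acc=38; fwd→38 fwd↓6
  step 4 · PE1,1: acc=35; fwd→35 fwd↓3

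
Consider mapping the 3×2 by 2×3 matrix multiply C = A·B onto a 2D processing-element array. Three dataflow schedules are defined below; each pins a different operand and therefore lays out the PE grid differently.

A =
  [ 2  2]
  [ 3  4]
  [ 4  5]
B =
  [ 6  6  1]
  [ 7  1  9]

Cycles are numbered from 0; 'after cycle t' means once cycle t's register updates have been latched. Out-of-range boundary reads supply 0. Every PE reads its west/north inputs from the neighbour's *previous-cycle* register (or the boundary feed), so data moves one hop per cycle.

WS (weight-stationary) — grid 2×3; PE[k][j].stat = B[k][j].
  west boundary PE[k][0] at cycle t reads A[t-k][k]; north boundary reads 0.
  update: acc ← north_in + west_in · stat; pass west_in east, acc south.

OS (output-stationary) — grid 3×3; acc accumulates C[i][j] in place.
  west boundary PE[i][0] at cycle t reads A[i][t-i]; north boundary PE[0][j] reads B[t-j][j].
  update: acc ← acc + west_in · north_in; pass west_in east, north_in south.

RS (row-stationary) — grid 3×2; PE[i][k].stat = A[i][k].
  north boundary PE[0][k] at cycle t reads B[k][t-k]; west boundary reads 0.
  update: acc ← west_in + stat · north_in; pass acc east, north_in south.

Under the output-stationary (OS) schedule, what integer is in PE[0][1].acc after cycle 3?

OS on a 3×3 grid — tracing PE[0][1] and its feeders:
  0: (0,0).acc=12  regs=<2,6>
  0: (0,1).acc=0  regs=<0,0>
  1: (0,0).acc=26  regs=<2,7>
  1: (0,1).acc=12  regs=<2,6>
  2: (0,0).acc=26  regs=<0,0>
  2: (0,1).acc=14  regs=<2,1>
  3: (0,0).acc=26  regs=<0,0>
  3: (0,1).acc=14  regs=<0,0>

PE[0][1].acc = 14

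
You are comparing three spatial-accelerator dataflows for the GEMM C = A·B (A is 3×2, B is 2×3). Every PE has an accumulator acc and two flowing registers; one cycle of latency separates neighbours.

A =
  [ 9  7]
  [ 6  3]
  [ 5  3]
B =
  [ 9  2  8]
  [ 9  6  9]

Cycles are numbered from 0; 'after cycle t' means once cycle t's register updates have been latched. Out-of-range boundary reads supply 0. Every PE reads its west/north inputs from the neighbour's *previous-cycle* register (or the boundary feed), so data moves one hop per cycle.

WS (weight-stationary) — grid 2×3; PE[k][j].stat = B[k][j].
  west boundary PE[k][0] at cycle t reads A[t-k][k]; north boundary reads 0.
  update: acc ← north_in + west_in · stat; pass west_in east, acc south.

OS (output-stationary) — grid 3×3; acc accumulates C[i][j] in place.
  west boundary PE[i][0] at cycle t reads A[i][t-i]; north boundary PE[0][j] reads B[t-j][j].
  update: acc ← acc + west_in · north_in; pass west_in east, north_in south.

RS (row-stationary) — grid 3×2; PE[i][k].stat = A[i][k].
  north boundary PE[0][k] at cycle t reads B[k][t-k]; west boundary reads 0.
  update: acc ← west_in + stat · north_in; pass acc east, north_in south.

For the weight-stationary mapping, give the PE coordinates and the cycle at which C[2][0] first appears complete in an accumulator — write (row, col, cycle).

(row, col, cycle) = (1, 0, 3)

WS — PE[1][0] is where C[2][0] collects:
  0: (1,0).acc=0  regs=<0,0>
  1: (1,0).acc=144  regs=<7,144>
  2: (1,0).acc=81  regs=<3,81>
  3: (1,0).acc=72  regs=<3,72>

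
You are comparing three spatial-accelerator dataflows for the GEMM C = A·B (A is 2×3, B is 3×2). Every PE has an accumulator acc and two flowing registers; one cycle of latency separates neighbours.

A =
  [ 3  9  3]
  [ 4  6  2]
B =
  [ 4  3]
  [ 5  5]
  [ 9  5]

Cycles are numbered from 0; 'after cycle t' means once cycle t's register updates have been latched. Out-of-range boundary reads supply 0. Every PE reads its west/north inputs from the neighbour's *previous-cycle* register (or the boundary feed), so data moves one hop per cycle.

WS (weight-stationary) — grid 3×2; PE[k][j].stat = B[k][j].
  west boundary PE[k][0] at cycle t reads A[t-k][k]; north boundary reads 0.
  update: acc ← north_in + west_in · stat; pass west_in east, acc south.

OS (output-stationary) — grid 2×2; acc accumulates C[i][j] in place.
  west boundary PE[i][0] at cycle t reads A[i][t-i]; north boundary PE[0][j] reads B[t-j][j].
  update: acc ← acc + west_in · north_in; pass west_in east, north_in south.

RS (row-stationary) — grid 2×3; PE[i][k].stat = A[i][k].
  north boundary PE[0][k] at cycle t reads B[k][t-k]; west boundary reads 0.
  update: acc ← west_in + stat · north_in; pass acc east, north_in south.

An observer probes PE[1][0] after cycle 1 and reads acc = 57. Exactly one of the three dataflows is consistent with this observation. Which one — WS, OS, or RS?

dataflow = WS

— WS: 3×2; PE[1][0] trace:
  step 0 · PE1,0: acc=0; fwd→0 fwd↓0
  step 1 · PE1,0: acc=57; fwd→9 fwd↓57
— OS: 2×2; PE[1][0] trace:
  step 0 · PE1,0: acc=0; fwd→0 fwd↓0
  step 1 · PE1,0: acc=16; fwd→4 fwd↓4
— RS: 2×3; PE[1][0] trace:
  step 0 · PE1,0: acc=0; fwd→0 fwd↓0
  step 1 · PE1,0: acc=16; fwd→16 fwd↓4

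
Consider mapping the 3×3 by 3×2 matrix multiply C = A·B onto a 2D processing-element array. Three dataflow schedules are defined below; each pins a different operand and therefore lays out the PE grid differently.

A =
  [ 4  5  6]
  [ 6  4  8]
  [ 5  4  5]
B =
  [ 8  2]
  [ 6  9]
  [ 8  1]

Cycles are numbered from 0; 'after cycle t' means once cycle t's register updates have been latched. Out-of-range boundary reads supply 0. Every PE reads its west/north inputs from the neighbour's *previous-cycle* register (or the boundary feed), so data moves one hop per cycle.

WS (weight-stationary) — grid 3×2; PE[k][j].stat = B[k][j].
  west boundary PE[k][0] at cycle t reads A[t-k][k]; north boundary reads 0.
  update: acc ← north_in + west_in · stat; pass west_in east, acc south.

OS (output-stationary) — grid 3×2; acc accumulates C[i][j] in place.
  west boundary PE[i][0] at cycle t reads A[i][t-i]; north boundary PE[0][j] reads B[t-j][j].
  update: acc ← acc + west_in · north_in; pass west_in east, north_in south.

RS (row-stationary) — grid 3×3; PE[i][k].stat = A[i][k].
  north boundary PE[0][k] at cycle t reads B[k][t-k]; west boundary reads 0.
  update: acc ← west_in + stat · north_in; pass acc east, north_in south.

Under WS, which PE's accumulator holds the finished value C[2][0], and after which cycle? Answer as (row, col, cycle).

Under WS, C[2][0] lands at PE[2][0]:
  c0 r2c0: 0 / 0 / 0
  c1 r2c0: 0 / 0 / 0
  c2 r2c0: 110 / 6 / 110
  c3 r2c0: 136 / 8 / 136
  c4 r2c0: 104 / 5 / 104

(row, col, cycle) = (2, 0, 4)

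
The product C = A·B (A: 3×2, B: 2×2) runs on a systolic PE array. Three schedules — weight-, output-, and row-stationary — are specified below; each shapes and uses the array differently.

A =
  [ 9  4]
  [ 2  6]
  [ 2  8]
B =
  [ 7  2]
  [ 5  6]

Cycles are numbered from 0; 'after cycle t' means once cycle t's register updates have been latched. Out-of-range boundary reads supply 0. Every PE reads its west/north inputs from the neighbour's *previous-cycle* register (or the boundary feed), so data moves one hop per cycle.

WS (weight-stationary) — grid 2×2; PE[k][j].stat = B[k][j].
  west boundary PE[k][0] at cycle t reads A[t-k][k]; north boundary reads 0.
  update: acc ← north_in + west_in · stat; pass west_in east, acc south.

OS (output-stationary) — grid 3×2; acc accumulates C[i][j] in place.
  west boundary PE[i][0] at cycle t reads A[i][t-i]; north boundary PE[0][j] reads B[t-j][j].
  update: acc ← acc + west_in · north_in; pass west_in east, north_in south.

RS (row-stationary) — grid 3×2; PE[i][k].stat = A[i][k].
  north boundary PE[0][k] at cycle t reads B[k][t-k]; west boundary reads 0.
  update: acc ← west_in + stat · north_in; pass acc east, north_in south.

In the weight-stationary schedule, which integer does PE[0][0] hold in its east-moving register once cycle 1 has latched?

Tracing WS — 2×2 array, target PE[0][0]:
  [0] (0,0) acc=63 (h:9 v:63)
  [1] (0,0) acc=14 (h:2 v:14)

register = 2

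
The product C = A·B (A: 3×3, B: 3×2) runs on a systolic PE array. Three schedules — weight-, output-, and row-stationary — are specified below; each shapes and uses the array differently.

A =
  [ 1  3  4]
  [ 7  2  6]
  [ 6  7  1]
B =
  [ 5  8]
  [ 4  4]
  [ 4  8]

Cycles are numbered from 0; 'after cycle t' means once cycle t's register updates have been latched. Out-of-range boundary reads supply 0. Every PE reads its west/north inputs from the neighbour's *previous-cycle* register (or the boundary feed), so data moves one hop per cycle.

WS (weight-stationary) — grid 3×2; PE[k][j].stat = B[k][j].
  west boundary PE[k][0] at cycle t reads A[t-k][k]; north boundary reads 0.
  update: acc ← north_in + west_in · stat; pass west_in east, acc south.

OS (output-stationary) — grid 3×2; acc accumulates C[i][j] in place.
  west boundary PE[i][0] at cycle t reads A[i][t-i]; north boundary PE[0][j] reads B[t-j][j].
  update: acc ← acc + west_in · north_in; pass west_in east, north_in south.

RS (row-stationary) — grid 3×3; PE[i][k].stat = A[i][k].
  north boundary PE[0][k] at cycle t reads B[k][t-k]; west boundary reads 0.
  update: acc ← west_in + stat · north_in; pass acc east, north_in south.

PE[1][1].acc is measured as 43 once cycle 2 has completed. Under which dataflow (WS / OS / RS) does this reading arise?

Under WS (3×2), PE[1][1]:
  cycle 0: PE[1][1] → acc 0, east 0, south 0
  cycle 1: PE[1][1] → acc 0, east 0, south 0
  cycle 2: PE[1][1] → acc 20, east 3, south 20
Under OS (3×2), PE[1][1]:
  cycle 0: PE[1][1] → acc 0, east 0, south 0
  cycle 1: PE[1][1] → acc 0, east 0, south 0
  cycle 2: PE[1][1] → acc 56, east 7, south 8
Under RS (3×3), PE[1][1]:
  cycle 0: PE[1][1] → acc 0, east 0, south 0
  cycle 1: PE[1][1] → acc 0, east 0, south 0
  cycle 2: PE[1][1] → acc 43, east 43, south 4

dataflow = RS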